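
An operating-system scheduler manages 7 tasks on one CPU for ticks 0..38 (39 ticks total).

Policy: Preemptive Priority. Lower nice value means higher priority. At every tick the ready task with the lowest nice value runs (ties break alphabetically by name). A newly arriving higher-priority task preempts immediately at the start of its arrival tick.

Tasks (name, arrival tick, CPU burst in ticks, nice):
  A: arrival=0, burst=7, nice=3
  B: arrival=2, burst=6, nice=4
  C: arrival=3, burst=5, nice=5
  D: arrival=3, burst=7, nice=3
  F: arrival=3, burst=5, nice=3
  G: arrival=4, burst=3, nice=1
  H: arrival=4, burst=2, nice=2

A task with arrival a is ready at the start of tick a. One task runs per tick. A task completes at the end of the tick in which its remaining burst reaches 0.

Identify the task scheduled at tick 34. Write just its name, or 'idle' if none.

t=0: ready={A} → run A
t=1: ready={A} → run A
t=2: ready={A,B} → run A
t=3: ready={A,B,C,D,F} → run A
t=4: ready={A,B,C,D,F,G,H} → run G
t=5: ready={A,B,C,D,F,G,H} → run G
t=6: ready={A,B,C,D,F,G,H} → run G
t=7: ready={A,B,C,D,F,H} → run H
t=8: ready={A,B,C,D,F,H} → run H
t=9: ready={A,B,C,D,F} → run A
t=10: ready={A,B,C,D,F} → run A
t=11: ready={A,B,C,D,F} → run A
t=12: ready={B,C,D,F} → run D
t=13: ready={B,C,D,F} → run D
t=14: ready={B,C,D,F} → run D
t=15: ready={B,C,D,F} → run D
t=16: ready={B,C,D,F} → run D
t=17: ready={B,C,D,F} → run D
t=18: ready={B,C,D,F} → run D
t=19: ready={B,C,F} → run F
t=20: ready={B,C,F} → run F
t=21: ready={B,C,F} → run F
t=22: ready={B,C,F} → run F
t=23: ready={B,C,F} → run F
t=24: ready={B,C} → run B
t=25: ready={B,C} → run B
t=26: ready={B,C} → run B
t=27: ready={B,C} → run B
t=28: ready={B,C} → run B
t=29: ready={B,C} → run B
t=30: ready={C} → run C
t=31: ready={C} → run C
t=32: ready={C} → run C
t=33: ready={C} → run C
t=34: ready={C} → run C
t=35: (idle)
t=36: (idle)
t=37: (idle)
t=38: (idle)

running at tick 34 = C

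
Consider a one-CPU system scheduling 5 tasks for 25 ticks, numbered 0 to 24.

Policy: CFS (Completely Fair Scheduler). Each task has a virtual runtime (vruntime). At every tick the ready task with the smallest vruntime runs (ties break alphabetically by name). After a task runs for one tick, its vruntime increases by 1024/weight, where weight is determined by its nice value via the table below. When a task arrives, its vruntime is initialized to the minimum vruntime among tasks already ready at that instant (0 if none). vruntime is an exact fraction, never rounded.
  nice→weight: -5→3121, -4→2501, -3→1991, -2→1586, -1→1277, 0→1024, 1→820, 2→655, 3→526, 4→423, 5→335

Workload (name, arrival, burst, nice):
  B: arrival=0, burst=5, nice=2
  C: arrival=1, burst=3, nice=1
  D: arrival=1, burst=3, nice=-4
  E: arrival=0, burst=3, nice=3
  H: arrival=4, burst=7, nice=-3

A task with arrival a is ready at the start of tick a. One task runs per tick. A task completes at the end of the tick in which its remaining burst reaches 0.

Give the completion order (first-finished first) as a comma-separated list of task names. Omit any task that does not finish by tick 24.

completion order = D, C, H, E, B

t=0: vr[B=0 E=0] → run B
t=1: vr[B=1024/655 C=0 D=0 E=0] → run C
t=2: vr[B=1024/655 C=256/205 D=0 E=0] → run D
t=3: vr[B=1024/655 C=256/205 D=1024/2501 E=0] → run E
t=4: vr[B=1024/655 C=256/205 D=1024/2501 E=512/263 H=1024/2501] → run D
t=5: vr[B=1024/655 C=256/205 D=2048/2501 E=512/263 H=1024/2501] → run H
t=6: vr[B=1024/655 C=256/205 D=2048/2501 E=512/263 H=4599808/4979491] → run D
t=7: vr[B=1024/655 C=256/205 E=512/263 H=4599808/4979491] → run H
t=8: vr[B=1024/655 C=256/205 E=512/263 H=7160832/4979491] → run C
t=9: vr[B=1024/655 C=512/205 E=512/263 H=7160832/4979491] → run H
t=10: vr[B=1024/655 C=512/205 E=512/263 H=9721856/4979491] → run B
t=11: vr[B=2048/655 C=512/205 E=512/263 H=9721856/4979491] → run E
t=12: vr[B=2048/655 C=512/205 E=1024/263 H=9721856/4979491] → run H
t=13: vr[B=2048/655 C=512/205 E=1024/263 H=12282880/4979491] → run H
t=14: vr[B=2048/655 C=512/205 E=1024/263 H=14843904/4979491] → run C
t=15: vr[B=2048/655 E=1024/263 H=14843904/4979491] → run H
t=16: vr[B=2048/655 E=1024/263 H=17404928/4979491] → run B
t=17: vr[B=3072/655 E=1024/263 H=17404928/4979491] → run H
t=18: vr[B=3072/655 E=1024/263] → run E
t=19: vr[B=3072/655] → run B
t=20: vr[B=4096/655] → run B
t=21: (idle)
t=22: (idle)
t=23: (idle)
t=24: (idle)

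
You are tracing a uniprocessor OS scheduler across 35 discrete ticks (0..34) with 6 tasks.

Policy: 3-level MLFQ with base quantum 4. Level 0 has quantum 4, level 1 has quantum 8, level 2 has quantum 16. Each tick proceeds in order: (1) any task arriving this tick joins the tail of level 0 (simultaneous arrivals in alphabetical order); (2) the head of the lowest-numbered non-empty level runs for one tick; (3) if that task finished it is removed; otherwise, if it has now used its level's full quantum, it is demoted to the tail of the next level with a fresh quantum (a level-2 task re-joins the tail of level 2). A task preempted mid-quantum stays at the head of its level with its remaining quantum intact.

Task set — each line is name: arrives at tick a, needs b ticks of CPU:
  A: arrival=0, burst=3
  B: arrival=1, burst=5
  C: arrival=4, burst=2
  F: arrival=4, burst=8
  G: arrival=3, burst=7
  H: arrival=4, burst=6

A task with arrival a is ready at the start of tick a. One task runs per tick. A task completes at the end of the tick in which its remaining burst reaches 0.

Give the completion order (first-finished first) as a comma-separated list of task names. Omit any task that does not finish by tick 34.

t=0: L0/L1/L2 = A/-/- → run A
t=1: L0/L1/L2 = AB/-/- → run A
t=2: L0/L1/L2 = AB/-/- → run A
t=3: L0/L1/L2 = BG/-/- → run B
t=4: L0/L1/L2 = BGCFH/-/- → run B
t=5: L0/L1/L2 = BGCFH/-/- → run B
t=6: L0/L1/L2 = BGCFH/-/- → run B
t=7: L0/L1/L2 = GCFH/B/- → run G
t=8: L0/L1/L2 = GCFH/B/- → run G
t=9: L0/L1/L2 = GCFH/B/- → run G
t=10: L0/L1/L2 = GCFH/B/- → run G
t=11: L0/L1/L2 = CFH/BG/- → run C
t=12: L0/L1/L2 = CFH/BG/- → run C
t=13: L0/L1/L2 = FH/BG/- → run F
t=14: L0/L1/L2 = FH/BG/- → run F
t=15: L0/L1/L2 = FH/BG/- → run F
t=16: L0/L1/L2 = FH/BG/- → run F
t=17: L0/L1/L2 = H/BGF/- → run H
t=18: L0/L1/L2 = H/BGF/- → run H
t=19: L0/L1/L2 = H/BGF/- → run H
t=20: L0/L1/L2 = H/BGF/- → run H
t=21: L0/L1/L2 = -/BGFH/- → run B
t=22: L0/L1/L2 = -/GFH/- → run G
t=23: L0/L1/L2 = -/GFH/- → run G
t=24: L0/L1/L2 = -/GFH/- → run G
t=25: L0/L1/L2 = -/FH/- → run F
t=26: L0/L1/L2 = -/FH/- → run F
t=27: L0/L1/L2 = -/FH/- → run F
t=28: L0/L1/L2 = -/FH/- → run F
t=29: L0/L1/L2 = -/H/- → run H
t=30: L0/L1/L2 = -/H/- → run H
t=31: (idle)
t=32: (idle)
t=33: (idle)
t=34: (idle)

completion order = A, C, B, G, F, H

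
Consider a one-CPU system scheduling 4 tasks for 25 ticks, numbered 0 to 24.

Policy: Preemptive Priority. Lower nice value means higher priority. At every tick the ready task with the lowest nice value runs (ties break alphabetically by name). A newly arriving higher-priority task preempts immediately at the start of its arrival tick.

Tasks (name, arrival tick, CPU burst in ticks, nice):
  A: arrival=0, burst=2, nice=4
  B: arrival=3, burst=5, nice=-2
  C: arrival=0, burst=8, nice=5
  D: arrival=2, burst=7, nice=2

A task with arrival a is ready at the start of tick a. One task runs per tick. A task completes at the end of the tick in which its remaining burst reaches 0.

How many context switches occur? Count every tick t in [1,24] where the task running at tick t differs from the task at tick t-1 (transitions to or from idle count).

context switches = 5

t=0: ready={A,C} → run A
t=1: ready={A,C} → run A
t=2: ready={C,D} → run D
t=3: ready={B,C,D} → run B
t=4: ready={B,C,D} → run B
t=5: ready={B,C,D} → run B
t=6: ready={B,C,D} → run B
t=7: ready={B,C,D} → run B
t=8: ready={C,D} → run D
t=9: ready={C,D} → run D
t=10: ready={C,D} → run D
t=11: ready={C,D} → run D
t=12: ready={C,D} → run D
t=13: ready={C,D} → run D
t=14: ready={C} → run C
t=15: ready={C} → run C
t=16: ready={C} → run C
t=17: ready={C} → run C
t=18: ready={C} → run C
t=19: ready={C} → run C
t=20: ready={C} → run C
t=21: ready={C} → run C
t=22: (idle)
t=23: (idle)
t=24: (idle)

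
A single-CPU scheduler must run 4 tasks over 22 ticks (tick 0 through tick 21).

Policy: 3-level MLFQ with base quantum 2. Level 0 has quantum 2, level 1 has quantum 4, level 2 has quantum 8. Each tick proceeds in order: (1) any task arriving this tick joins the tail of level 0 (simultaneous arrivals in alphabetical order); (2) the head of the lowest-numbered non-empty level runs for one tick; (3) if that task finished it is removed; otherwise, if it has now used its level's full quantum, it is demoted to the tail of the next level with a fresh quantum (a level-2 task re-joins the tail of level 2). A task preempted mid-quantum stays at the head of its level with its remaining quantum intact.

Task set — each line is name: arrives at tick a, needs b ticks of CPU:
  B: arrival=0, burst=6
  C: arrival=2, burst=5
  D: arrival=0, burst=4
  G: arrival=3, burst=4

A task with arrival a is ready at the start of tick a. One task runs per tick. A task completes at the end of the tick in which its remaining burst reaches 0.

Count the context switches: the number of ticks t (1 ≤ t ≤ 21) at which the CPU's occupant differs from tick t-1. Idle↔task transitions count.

context switches = 8

t=0: L0/L1/L2 = BD/-/- → run B
t=1: L0/L1/L2 = BD/-/- → run B
t=2: L0/L1/L2 = DC/B/- → run D
t=3: L0/L1/L2 = DCG/B/- → run D
t=4: L0/L1/L2 = CG/BD/- → run C
t=5: L0/L1/L2 = CG/BD/- → run C
t=6: L0/L1/L2 = G/BDC/- → run G
t=7: L0/L1/L2 = G/BDC/- → run G
t=8: L0/L1/L2 = -/BDCG/- → run B
t=9: L0/L1/L2 = -/BDCG/- → run B
t=10: L0/L1/L2 = -/BDCG/- → run B
t=11: L0/L1/L2 = -/BDCG/- → run B
t=12: L0/L1/L2 = -/DCG/- → run D
t=13: L0/L1/L2 = -/DCG/- → run D
t=14: L0/L1/L2 = -/CG/- → run C
t=15: L0/L1/L2 = -/CG/- → run C
t=16: L0/L1/L2 = -/CG/- → run C
t=17: L0/L1/L2 = -/G/- → run G
t=18: L0/L1/L2 = -/G/- → run G
t=19: (idle)
t=20: (idle)
t=21: (idle)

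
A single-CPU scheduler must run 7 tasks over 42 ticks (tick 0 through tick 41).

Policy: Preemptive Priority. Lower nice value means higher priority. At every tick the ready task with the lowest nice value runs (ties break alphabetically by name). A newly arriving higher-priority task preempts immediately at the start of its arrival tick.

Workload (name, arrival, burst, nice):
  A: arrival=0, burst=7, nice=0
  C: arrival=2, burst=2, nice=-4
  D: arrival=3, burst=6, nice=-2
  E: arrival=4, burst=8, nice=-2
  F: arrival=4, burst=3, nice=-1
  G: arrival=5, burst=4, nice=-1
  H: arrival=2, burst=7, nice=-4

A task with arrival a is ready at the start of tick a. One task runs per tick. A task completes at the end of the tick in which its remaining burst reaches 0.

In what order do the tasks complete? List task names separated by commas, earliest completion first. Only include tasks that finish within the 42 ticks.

completion order = C, H, D, E, F, G, A

t=0: ready={A} → run A
t=1: ready={A} → run A
t=2: ready={A,C,H} → run C
t=3: ready={A,C,D,H} → run C
t=4: ready={A,D,E,F,H} → run H
t=5: ready={A,D,E,F,G,H} → run H
t=6: ready={A,D,E,F,G,H} → run H
t=7: ready={A,D,E,F,G,H} → run H
t=8: ready={A,D,E,F,G,H} → run H
t=9: ready={A,D,E,F,G,H} → run H
t=10: ready={A,D,E,F,G,H} → run H
t=11: ready={A,D,E,F,G} → run D
t=12: ready={A,D,E,F,G} → run D
t=13: ready={A,D,E,F,G} → run D
t=14: ready={A,D,E,F,G} → run D
t=15: ready={A,D,E,F,G} → run D
t=16: ready={A,D,E,F,G} → run D
t=17: ready={A,E,F,G} → run E
t=18: ready={A,E,F,G} → run E
t=19: ready={A,E,F,G} → run E
t=20: ready={A,E,F,G} → run E
t=21: ready={A,E,F,G} → run E
t=22: ready={A,E,F,G} → run E
t=23: ready={A,E,F,G} → run E
t=24: ready={A,E,F,G} → run E
t=25: ready={A,F,G} → run F
t=26: ready={A,F,G} → run F
t=27: ready={A,F,G} → run F
t=28: ready={A,G} → run G
t=29: ready={A,G} → run G
t=30: ready={A,G} → run G
t=31: ready={A,G} → run G
t=32: ready={A} → run A
t=33: ready={A} → run A
t=34: ready={A} → run A
t=35: ready={A} → run A
t=36: ready={A} → run A
t=37: (idle)
t=38: (idle)
t=39: (idle)
t=40: (idle)
t=41: (idle)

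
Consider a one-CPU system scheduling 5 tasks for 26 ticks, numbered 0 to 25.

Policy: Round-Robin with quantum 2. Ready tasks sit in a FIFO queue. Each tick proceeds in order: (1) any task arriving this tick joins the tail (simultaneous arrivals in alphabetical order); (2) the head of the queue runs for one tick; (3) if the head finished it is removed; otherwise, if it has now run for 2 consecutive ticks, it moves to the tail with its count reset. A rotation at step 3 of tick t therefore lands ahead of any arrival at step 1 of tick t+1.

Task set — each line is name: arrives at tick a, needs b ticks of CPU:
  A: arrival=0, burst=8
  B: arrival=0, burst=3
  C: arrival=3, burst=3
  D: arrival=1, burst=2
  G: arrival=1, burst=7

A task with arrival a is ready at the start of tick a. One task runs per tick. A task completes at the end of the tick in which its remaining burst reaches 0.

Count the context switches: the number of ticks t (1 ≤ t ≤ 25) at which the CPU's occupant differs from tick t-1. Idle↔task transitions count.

t=0: queue=[A,B] q_used=0 → run A
t=1: queue=[A,B,D,G] q_used=1 → run A
t=2: queue=[B,D,G,A] q_used=0 → run B
t=3: queue=[B,D,G,A,C] q_used=1 → run B
t=4: queue=[D,G,A,C,B] q_used=0 → run D
t=5: queue=[D,G,A,C,B] q_used=1 → run D
t=6: queue=[G,A,C,B] q_used=0 → run G
t=7: queue=[G,A,C,B] q_used=1 → run G
t=8: queue=[A,C,B,G] q_used=0 → run A
t=9: queue=[A,C,B,G] q_used=1 → run A
t=10: queue=[C,B,G,A] q_used=0 → run C
t=11: queue=[C,B,G,A] q_used=1 → run C
t=12: queue=[B,G,A,C] q_used=0 → run B
t=13: queue=[G,A,C] q_used=0 → run G
t=14: queue=[G,A,C] q_used=1 → run G
t=15: queue=[A,C,G] q_used=0 → run A
t=16: queue=[A,C,G] q_used=1 → run A
t=17: queue=[C,G,A] q_used=0 → run C
t=18: queue=[G,A] q_used=0 → run G
t=19: queue=[G,A] q_used=1 → run G
t=20: queue=[A,G] q_used=0 → run A
t=21: queue=[A,G] q_used=1 → run A
t=22: queue=[G] q_used=0 → run G
t=23: (idle)
t=24: (idle)
t=25: (idle)

context switches = 13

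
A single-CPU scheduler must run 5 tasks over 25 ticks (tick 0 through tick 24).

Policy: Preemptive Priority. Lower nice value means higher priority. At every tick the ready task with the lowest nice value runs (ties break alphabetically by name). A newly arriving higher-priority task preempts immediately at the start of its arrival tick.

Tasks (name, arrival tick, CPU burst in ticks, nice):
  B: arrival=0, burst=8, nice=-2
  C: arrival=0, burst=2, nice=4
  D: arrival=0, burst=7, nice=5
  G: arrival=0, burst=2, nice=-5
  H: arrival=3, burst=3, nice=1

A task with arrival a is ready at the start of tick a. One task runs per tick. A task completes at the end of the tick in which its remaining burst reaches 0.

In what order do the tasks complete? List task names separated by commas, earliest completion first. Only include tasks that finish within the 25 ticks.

completion order = G, B, H, C, D

t=0: ready={B,C,D,G} → run G
t=1: ready={B,C,D,G} → run G
t=2: ready={B,C,D} → run B
t=3: ready={B,C,D,H} → run B
t=4: ready={B,C,D,H} → run B
t=5: ready={B,C,D,H} → run B
t=6: ready={B,C,D,H} → run B
t=7: ready={B,C,D,H} → run B
t=8: ready={B,C,D,H} → run B
t=9: ready={B,C,D,H} → run B
t=10: ready={C,D,H} → run H
t=11: ready={C,D,H} → run H
t=12: ready={C,D,H} → run H
t=13: ready={C,D} → run C
t=14: ready={C,D} → run C
t=15: ready={D} → run D
t=16: ready={D} → run D
t=17: ready={D} → run D
t=18: ready={D} → run D
t=19: ready={D} → run D
t=20: ready={D} → run D
t=21: ready={D} → run D
t=22: (idle)
t=23: (idle)
t=24: (idle)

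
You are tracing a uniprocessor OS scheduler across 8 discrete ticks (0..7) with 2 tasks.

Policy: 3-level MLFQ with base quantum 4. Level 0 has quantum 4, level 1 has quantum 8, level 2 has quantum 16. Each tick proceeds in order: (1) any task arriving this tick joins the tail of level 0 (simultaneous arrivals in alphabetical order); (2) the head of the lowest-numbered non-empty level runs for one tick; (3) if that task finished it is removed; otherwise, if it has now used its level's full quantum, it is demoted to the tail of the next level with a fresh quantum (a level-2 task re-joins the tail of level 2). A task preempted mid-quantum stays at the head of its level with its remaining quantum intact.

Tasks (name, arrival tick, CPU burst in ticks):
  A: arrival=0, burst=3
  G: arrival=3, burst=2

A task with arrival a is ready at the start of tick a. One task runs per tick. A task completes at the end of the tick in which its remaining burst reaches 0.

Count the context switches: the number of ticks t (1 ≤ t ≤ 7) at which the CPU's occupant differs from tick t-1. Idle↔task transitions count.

t=0: L0/L1/L2 = A/-/- → run A
t=1: L0/L1/L2 = A/-/- → run A
t=2: L0/L1/L2 = A/-/- → run A
t=3: L0/L1/L2 = G/-/- → run G
t=4: L0/L1/L2 = G/-/- → run G
t=5: (idle)
t=6: (idle)
t=7: (idle)

context switches = 2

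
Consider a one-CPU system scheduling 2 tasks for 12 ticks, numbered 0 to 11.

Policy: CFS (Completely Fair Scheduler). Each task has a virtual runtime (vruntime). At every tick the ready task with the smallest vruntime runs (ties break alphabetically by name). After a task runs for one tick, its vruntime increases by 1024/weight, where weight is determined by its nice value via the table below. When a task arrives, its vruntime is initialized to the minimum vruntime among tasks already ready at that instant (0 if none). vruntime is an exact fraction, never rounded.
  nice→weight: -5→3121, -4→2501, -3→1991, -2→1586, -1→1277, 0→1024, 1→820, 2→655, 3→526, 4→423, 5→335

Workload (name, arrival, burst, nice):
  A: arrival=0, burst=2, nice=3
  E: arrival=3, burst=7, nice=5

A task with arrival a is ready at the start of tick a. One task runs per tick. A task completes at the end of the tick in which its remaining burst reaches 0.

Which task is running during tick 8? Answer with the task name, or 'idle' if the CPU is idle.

running at tick 8 = E

t=0: vr[A=0] → run A
t=1: vr[A=512/263] → run A
t=2: (idle)
t=3: vr[E=0] → run E
t=4: vr[E=1024/335] → run E
t=5: vr[E=2048/335] → run E
t=6: vr[E=3072/335] → run E
t=7: vr[E=4096/335] → run E
t=8: vr[E=1024/67] → run E
t=9: vr[E=6144/335] → run E
t=10: (idle)
t=11: (idle)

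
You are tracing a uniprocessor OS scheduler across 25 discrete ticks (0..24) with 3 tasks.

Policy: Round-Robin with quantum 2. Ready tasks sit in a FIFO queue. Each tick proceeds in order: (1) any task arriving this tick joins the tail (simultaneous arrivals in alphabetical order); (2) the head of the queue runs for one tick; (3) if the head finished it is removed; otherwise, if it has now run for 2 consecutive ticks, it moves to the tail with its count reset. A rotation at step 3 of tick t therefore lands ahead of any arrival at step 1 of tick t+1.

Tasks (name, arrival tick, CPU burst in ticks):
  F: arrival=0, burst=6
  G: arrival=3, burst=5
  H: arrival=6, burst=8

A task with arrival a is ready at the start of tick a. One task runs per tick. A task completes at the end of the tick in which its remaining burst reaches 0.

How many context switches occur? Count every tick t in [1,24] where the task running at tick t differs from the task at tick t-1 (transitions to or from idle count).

t=0: queue=[F] q_used=0 → run F
t=1: queue=[F] q_used=1 → run F
t=2: queue=[F] q_used=0 → run F
t=3: queue=[F,G] q_used=1 → run F
t=4: queue=[G,F] q_used=0 → run G
t=5: queue=[G,F] q_used=1 → run G
t=6: queue=[F,G,H] q_used=0 → run F
t=7: queue=[F,G,H] q_used=1 → run F
t=8: queue=[G,H] q_used=0 → run G
t=9: queue=[G,H] q_used=1 → run G
t=10: queue=[H,G] q_used=0 → run H
t=11: queue=[H,G] q_used=1 → run H
t=12: queue=[G,H] q_used=0 → run G
t=13: queue=[H] q_used=0 → run H
t=14: queue=[H] q_used=1 → run H
t=15: queue=[H] q_used=0 → run H
t=16: queue=[H] q_used=1 → run H
t=17: queue=[H] q_used=0 → run H
t=18: queue=[H] q_used=1 → run H
t=19: (idle)
t=20: (idle)
t=21: (idle)
t=22: (idle)
t=23: (idle)
t=24: (idle)

context switches = 7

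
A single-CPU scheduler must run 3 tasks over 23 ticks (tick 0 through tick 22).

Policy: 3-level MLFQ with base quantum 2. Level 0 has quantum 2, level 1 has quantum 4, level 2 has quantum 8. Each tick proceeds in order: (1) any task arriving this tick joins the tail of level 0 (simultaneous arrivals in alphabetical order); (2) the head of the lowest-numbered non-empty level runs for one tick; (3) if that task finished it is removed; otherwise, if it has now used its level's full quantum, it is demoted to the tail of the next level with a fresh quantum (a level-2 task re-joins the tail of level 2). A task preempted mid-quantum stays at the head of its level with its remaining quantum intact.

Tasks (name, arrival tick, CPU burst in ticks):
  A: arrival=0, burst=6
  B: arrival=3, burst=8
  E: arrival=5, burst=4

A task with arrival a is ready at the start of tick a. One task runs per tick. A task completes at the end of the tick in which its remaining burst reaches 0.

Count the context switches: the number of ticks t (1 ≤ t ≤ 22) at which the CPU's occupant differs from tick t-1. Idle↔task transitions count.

t=0: L0/L1/L2 = A/-/- → run A
t=1: L0/L1/L2 = A/-/- → run A
t=2: L0/L1/L2 = -/A/- → run A
t=3: L0/L1/L2 = B/A/- → run B
t=4: L0/L1/L2 = B/A/- → run B
t=5: L0/L1/L2 = E/AB/- → run E
t=6: L0/L1/L2 = E/AB/- → run E
t=7: L0/L1/L2 = -/ABE/- → run A
t=8: L0/L1/L2 = -/ABE/- → run A
t=9: L0/L1/L2 = -/ABE/- → run A
t=10: L0/L1/L2 = -/BE/- → run B
t=11: L0/L1/L2 = -/BE/- → run B
t=12: L0/L1/L2 = -/BE/- → run B
t=13: L0/L1/L2 = -/BE/- → run B
t=14: L0/L1/L2 = -/E/B → run E
t=15: L0/L1/L2 = -/E/B → run E
t=16: L0/L1/L2 = -/-/B → run B
t=17: L0/L1/L2 = -/-/B → run B
t=18: (idle)
t=19: (idle)
t=20: (idle)
t=21: (idle)
t=22: (idle)

context switches = 7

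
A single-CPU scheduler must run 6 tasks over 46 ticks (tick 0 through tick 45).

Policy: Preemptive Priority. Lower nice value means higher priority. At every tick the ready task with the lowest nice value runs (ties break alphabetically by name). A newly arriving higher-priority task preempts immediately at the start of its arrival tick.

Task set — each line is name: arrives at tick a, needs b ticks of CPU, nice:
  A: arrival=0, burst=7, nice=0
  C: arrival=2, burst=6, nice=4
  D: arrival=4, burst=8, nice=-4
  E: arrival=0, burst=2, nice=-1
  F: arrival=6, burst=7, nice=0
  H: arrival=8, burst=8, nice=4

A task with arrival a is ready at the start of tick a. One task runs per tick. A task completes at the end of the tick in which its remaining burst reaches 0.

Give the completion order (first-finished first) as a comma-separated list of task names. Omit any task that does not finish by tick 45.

t=0: ready={A,E} → run E
t=1: ready={A,E} → run E
t=2: ready={A,C} → run A
t=3: ready={A,C} → run A
t=4: ready={A,C,D} → run D
t=5: ready={A,C,D} → run D
t=6: ready={A,C,D,F} → run D
t=7: ready={A,C,D,F} → run D
t=8: ready={A,C,D,F,H} → run D
t=9: ready={A,C,D,F,H} → run D
t=10: ready={A,C,D,F,H} → run D
t=11: ready={A,C,D,F,H} → run D
t=12: ready={A,C,F,H} → run A
t=13: ready={A,C,F,H} → run A
t=14: ready={A,C,F,H} → run A
t=15: ready={A,C,F,H} → run A
t=16: ready={A,C,F,H} → run A
t=17: ready={C,F,H} → run F
t=18: ready={C,F,H} → run F
t=19: ready={C,F,H} → run F
t=20: ready={C,F,H} → run F
t=21: ready={C,F,H} → run F
t=22: ready={C,F,H} → run F
t=23: ready={C,F,H} → run F
t=24: ready={C,H} → run C
t=25: ready={C,H} → run C
t=26: ready={C,H} → run C
t=27: ready={C,H} → run C
t=28: ready={C,H} → run C
t=29: ready={C,H} → run C
t=30: ready={H} → run H
t=31: ready={H} → run H
t=32: ready={H} → run H
t=33: ready={H} → run H
t=34: ready={H} → run H
t=35: ready={H} → run H
t=36: ready={H} → run H
t=37: ready={H} → run H
t=38: (idle)
t=39: (idle)
t=40: (idle)
t=41: (idle)
t=42: (idle)
t=43: (idle)
t=44: (idle)
t=45: (idle)

completion order = E, D, A, F, C, H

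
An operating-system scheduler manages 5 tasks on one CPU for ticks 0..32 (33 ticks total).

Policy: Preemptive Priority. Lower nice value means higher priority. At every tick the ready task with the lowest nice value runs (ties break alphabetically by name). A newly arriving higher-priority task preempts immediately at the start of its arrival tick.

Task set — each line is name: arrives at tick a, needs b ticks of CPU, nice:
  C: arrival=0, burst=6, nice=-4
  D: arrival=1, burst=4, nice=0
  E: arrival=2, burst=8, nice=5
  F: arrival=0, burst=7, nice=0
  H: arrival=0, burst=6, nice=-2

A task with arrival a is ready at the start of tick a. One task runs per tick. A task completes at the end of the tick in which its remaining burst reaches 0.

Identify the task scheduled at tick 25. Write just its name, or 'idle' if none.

t=0: ready={C,F,H} → run C
t=1: ready={C,D,F,H} → run C
t=2: ready={C,D,E,F,H} → run C
t=3: ready={C,D,E,F,H} → run C
t=4: ready={C,D,E,F,H} → run C
t=5: ready={C,D,E,F,H} → run C
t=6: ready={D,E,F,H} → run H
t=7: ready={D,E,F,H} → run H
t=8: ready={D,E,F,H} → run H
t=9: ready={D,E,F,H} → run H
t=10: ready={D,E,F,H} → run H
t=11: ready={D,E,F,H} → run H
t=12: ready={D,E,F} → run D
t=13: ready={D,E,F} → run D
t=14: ready={D,E,F} → run D
t=15: ready={D,E,F} → run D
t=16: ready={E,F} → run F
t=17: ready={E,F} → run F
t=18: ready={E,F} → run F
t=19: ready={E,F} → run F
t=20: ready={E,F} → run F
t=21: ready={E,F} → run F
t=22: ready={E,F} → run F
t=23: ready={E} → run E
t=24: ready={E} → run E
t=25: ready={E} → run E
t=26: ready={E} → run E
t=27: ready={E} → run E
t=28: ready={E} → run E
t=29: ready={E} → run E
t=30: ready={E} → run E
t=31: (idle)
t=32: (idle)

running at tick 25 = E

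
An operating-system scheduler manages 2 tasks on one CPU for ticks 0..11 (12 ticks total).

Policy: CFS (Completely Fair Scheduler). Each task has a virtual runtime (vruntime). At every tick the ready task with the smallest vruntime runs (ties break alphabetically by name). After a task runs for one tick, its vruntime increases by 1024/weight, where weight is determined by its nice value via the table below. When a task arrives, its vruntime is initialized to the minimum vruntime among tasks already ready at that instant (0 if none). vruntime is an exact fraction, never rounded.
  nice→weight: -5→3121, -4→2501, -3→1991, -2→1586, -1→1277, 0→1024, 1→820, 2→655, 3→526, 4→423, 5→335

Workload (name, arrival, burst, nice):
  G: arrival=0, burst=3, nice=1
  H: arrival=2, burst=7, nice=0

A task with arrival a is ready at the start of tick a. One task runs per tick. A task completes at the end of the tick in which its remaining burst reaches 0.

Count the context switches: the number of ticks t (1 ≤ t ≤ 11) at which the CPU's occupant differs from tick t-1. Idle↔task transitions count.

t=0: vr[G=0] → run G
t=1: vr[G=256/205] → run G
t=2: vr[G=512/205 H=512/205] → run G
t=3: vr[H=512/205] → run H
t=4: vr[H=717/205] → run H
t=5: vr[H=922/205] → run H
t=6: vr[H=1127/205] → run H
t=7: vr[H=1332/205] → run H
t=8: vr[H=1537/205] → run H
t=9: vr[H=1742/205] → run H
t=10: (idle)
t=11: (idle)

context switches = 2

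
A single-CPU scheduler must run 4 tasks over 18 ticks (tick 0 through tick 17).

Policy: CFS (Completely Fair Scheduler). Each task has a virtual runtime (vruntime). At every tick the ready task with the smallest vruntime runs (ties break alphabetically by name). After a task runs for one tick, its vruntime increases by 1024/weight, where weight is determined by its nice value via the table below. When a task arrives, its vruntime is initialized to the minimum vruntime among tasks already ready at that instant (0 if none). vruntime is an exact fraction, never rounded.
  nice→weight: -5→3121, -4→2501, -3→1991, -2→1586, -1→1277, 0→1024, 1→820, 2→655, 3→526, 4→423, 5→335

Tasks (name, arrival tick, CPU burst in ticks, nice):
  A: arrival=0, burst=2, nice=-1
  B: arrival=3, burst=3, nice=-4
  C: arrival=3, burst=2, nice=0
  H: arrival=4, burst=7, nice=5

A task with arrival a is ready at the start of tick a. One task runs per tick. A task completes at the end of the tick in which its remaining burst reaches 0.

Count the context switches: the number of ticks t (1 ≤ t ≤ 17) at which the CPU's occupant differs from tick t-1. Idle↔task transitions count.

t=0: vr[A=0] → run A
t=1: vr[A=1024/1277] → run A
t=2: (idle)
t=3: vr[B=0 C=0] → run B
t=4: vr[B=1024/2501 C=0 H=0] → run C
t=5: vr[B=1024/2501 C=1 H=0] → run H
t=6: vr[B=1024/2501 C=1 H=1024/335] → run B
t=7: vr[B=2048/2501 C=1 H=1024/335] → run B
t=8: vr[C=1 H=1024/335] → run C
t=9: vr[H=1024/335] → run H
t=10: vr[H=2048/335] → run H
t=11: vr[H=3072/335] → run H
t=12: vr[H=4096/335] → run H
t=13: vr[H=1024/67] → run H
t=14: vr[H=6144/335] → run H
t=15: (idle)
t=16: (idle)
t=17: (idle)

context switches = 8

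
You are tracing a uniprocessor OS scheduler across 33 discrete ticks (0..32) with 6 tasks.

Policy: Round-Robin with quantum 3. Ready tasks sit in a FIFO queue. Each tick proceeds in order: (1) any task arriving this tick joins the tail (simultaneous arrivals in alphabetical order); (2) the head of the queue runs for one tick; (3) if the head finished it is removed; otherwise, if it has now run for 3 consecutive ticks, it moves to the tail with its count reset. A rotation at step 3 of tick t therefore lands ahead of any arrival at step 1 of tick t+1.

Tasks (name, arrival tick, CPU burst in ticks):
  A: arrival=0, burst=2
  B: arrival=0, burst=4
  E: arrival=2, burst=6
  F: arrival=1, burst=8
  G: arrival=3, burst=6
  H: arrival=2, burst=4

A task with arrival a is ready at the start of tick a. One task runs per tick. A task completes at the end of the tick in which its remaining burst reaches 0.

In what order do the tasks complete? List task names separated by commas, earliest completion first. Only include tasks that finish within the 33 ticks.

t=0: queue=[A,B] q_used=0 → run A
t=1: queue=[A,B,F] q_used=1 → run A
t=2: queue=[B,F,E,H] q_used=0 → run B
t=3: queue=[B,F,E,H,G] q_used=1 → run B
t=4: queue=[B,F,E,H,G] q_used=2 → run B
t=5: queue=[F,E,H,G,B] q_used=0 → run F
t=6: queue=[F,E,H,G,B] q_used=1 → run F
t=7: queue=[F,E,H,G,B] q_used=2 → run F
t=8: queue=[E,H,G,B,F] q_used=0 → run E
t=9: queue=[E,H,G,B,F] q_used=1 → run E
t=10: queue=[E,H,G,B,F] q_used=2 → run E
t=11: queue=[H,G,B,F,E] q_used=0 → run H
t=12: queue=[H,G,B,F,E] q_used=1 → run H
t=13: queue=[H,G,B,F,E] q_used=2 → run H
t=14: queue=[G,B,F,E,H] q_used=0 → run G
t=15: queue=[G,B,F,E,H] q_used=1 → run G
t=16: queue=[G,B,F,E,H] q_used=2 → run G
t=17: queue=[B,F,E,H,G] q_used=0 → run B
t=18: queue=[F,E,H,G] q_used=0 → run F
t=19: queue=[F,E,H,G] q_used=1 → run F
t=20: queue=[F,E,H,G] q_used=2 → run F
t=21: queue=[E,H,G,F] q_used=0 → run E
t=22: queue=[E,H,G,F] q_used=1 → run E
t=23: queue=[E,H,G,F] q_used=2 → run E
t=24: queue=[H,G,F] q_used=0 → run H
t=25: queue=[G,F] q_used=0 → run G
t=26: queue=[G,F] q_used=1 → run G
t=27: queue=[G,F] q_used=2 → run G
t=28: queue=[F] q_used=0 → run F
t=29: queue=[F] q_used=1 → run F
t=30: (idle)
t=31: (idle)
t=32: (idle)

completion order = A, B, E, H, G, F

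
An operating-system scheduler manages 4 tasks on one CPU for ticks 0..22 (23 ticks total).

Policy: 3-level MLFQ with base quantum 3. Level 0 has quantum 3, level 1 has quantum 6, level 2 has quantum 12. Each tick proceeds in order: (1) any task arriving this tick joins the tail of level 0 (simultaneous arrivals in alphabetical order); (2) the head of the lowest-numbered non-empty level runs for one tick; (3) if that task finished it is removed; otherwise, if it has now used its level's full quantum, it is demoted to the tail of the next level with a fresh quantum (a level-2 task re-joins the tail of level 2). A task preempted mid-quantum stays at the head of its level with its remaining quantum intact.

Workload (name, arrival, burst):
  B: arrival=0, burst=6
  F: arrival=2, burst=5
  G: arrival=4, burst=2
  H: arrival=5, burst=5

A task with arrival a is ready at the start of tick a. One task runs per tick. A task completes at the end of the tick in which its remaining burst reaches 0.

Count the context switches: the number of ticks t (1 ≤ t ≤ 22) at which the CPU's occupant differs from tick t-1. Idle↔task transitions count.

t=0: L0/L1/L2 = B/-/- → run B
t=1: L0/L1/L2 = B/-/- → run B
t=2: L0/L1/L2 = BF/-/- → run B
t=3: L0/L1/L2 = F/B/- → run F
t=4: L0/L1/L2 = FG/B/- → run F
t=5: L0/L1/L2 = FGH/B/- → run F
t=6: L0/L1/L2 = GH/BF/- → run G
t=7: L0/L1/L2 = GH/BF/- → run G
t=8: L0/L1/L2 = H/BF/- → run H
t=9: L0/L1/L2 = H/BF/- → run H
t=10: L0/L1/L2 = H/BF/- → run H
t=11: L0/L1/L2 = -/BFH/- → run B
t=12: L0/L1/L2 = -/BFH/- → run B
t=13: L0/L1/L2 = -/BFH/- → run B
t=14: L0/L1/L2 = -/FH/- → run F
t=15: L0/L1/L2 = -/FH/- → run F
t=16: L0/L1/L2 = -/H/- → run H
t=17: L0/L1/L2 = -/H/- → run H
t=18: (idle)
t=19: (idle)
t=20: (idle)
t=21: (idle)
t=22: (idle)

context switches = 7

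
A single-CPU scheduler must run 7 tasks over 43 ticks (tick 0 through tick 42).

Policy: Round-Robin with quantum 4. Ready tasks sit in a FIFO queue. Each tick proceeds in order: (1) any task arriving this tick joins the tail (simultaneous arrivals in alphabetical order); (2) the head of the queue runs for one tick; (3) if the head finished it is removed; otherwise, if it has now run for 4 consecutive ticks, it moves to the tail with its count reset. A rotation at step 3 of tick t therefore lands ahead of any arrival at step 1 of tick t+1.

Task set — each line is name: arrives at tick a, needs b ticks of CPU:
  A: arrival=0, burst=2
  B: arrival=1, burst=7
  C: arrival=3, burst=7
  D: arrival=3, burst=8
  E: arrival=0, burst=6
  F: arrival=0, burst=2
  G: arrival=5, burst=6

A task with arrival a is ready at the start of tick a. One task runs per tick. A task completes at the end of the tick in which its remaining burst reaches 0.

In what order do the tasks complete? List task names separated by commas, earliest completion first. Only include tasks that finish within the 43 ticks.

t=0: queue=[A,E,F] q_used=0 → run A
t=1: queue=[A,E,F,B] q_used=1 → run A
t=2: queue=[E,F,B] q_used=0 → run E
t=3: queue=[E,F,B,C,D] q_used=1 → run E
t=4: queue=[E,F,B,C,D] q_used=2 → run E
t=5: queue=[E,F,B,C,D,G] q_used=3 → run E
t=6: queue=[F,B,C,D,G,E] q_used=0 → run F
t=7: queue=[F,B,C,D,G,E] q_used=1 → run F
t=8: queue=[B,C,D,G,E] q_used=0 → run B
t=9: queue=[B,C,D,G,E] q_used=1 → run B
t=10: queue=[B,C,D,G,E] q_used=2 → run B
t=11: queue=[B,C,D,G,E] q_used=3 → run B
t=12: queue=[C,D,G,E,B] q_used=0 → run C
t=13: queue=[C,D,G,E,B] q_used=1 → run C
t=14: queue=[C,D,G,E,B] q_used=2 → run C
t=15: queue=[C,D,G,E,B] q_used=3 → run C
t=16: queue=[D,G,E,B,C] q_used=0 → run D
t=17: queue=[D,G,E,B,C] q_used=1 → run D
t=18: queue=[D,G,E,B,C] q_used=2 → run D
t=19: queue=[D,G,E,B,C] q_used=3 → run D
t=20: queue=[G,E,B,C,D] q_used=0 → run G
t=21: queue=[G,E,B,C,D] q_used=1 → run G
t=22: queue=[G,E,B,C,D] q_used=2 → run G
t=23: queue=[G,E,B,C,D] q_used=3 → run G
t=24: queue=[E,B,C,D,G] q_used=0 → run E
t=25: queue=[E,B,C,D,G] q_used=1 → run E
t=26: queue=[B,C,D,G] q_used=0 → run B
t=27: queue=[B,C,D,G] q_used=1 → run B
t=28: queue=[B,C,D,G] q_used=2 → run B
t=29: queue=[C,D,G] q_used=0 → run C
t=30: queue=[C,D,G] q_used=1 → run C
t=31: queue=[C,D,G] q_used=2 → run C
t=32: queue=[D,G] q_used=0 → run D
t=33: queue=[D,G] q_used=1 → run D
t=34: queue=[D,G] q_used=2 → run D
t=35: queue=[D,G] q_used=3 → run D
t=36: queue=[G] q_used=0 → run G
t=37: queue=[G] q_used=1 → run G
t=38: (idle)
t=39: (idle)
t=40: (idle)
t=41: (idle)
t=42: (idle)

completion order = A, F, E, B, C, D, G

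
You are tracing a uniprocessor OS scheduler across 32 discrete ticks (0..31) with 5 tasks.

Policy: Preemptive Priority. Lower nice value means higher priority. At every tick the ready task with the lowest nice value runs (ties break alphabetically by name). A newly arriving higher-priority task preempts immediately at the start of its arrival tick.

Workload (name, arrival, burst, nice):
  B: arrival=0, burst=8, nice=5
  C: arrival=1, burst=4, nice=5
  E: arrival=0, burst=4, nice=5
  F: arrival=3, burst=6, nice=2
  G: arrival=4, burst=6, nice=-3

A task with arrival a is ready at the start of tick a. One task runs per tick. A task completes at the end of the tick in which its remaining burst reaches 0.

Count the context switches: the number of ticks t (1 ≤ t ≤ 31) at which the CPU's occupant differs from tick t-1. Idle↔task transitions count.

t=0: ready={B,E} → run B
t=1: ready={B,C,E} → run B
t=2: ready={B,C,E} → run B
t=3: ready={B,C,E,F} → run F
t=4: ready={B,C,E,F,G} → run G
t=5: ready={B,C,E,F,G} → run G
t=6: ready={B,C,E,F,G} → run G
t=7: ready={B,C,E,F,G} → run G
t=8: ready={B,C,E,F,G} → run G
t=9: ready={B,C,E,F,G} → run G
t=10: ready={B,C,E,F} → run F
t=11: ready={B,C,E,F} → run F
t=12: ready={B,C,E,F} → run F
t=13: ready={B,C,E,F} → run F
t=14: ready={B,C,E,F} → run F
t=15: ready={B,C,E} → run B
t=16: ready={B,C,E} → run B
t=17: ready={B,C,E} → run B
t=18: ready={B,C,E} → run B
t=19: ready={B,C,E} → run B
t=20: ready={C,E} → run C
t=21: ready={C,E} → run C
t=22: ready={C,E} → run C
t=23: ready={C,E} → run C
t=24: ready={E} → run E
t=25: ready={E} → run E
t=26: ready={E} → run E
t=27: ready={E} → run E
t=28: (idle)
t=29: (idle)
t=30: (idle)
t=31: (idle)

context switches = 7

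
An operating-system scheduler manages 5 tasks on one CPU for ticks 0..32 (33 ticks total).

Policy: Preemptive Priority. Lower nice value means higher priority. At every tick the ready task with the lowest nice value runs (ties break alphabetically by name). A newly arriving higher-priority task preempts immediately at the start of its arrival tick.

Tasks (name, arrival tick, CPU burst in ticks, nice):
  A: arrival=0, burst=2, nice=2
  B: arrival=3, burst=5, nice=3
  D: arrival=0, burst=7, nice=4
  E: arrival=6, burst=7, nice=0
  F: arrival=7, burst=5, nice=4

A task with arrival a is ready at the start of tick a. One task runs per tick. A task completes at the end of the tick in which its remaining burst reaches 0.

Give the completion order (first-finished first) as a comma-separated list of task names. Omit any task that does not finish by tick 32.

completion order = A, E, B, D, F

t=0: ready={A,D} → run A
t=1: ready={A,D} → run A
t=2: ready={D} → run D
t=3: ready={B,D} → run B
t=4: ready={B,D} → run B
t=5: ready={B,D} → run B
t=6: ready={B,D,E} → run E
t=7: ready={B,D,E,F} → run E
t=8: ready={B,D,E,F} → run E
t=9: ready={B,D,E,F} → run E
t=10: ready={B,D,E,F} → run E
t=11: ready={B,D,E,F} → run E
t=12: ready={B,D,E,F} → run E
t=13: ready={B,D,F} → run B
t=14: ready={B,D,F} → run B
t=15: ready={D,F} → run D
t=16: ready={D,F} → run D
t=17: ready={D,F} → run D
t=18: ready={D,F} → run D
t=19: ready={D,F} → run D
t=20: ready={D,F} → run D
t=21: ready={F} → run F
t=22: ready={F} → run F
t=23: ready={F} → run F
t=24: ready={F} → run F
t=25: ready={F} → run F
t=26: (idle)
t=27: (idle)
t=28: (idle)
t=29: (idle)
t=30: (idle)
t=31: (idle)
t=32: (idle)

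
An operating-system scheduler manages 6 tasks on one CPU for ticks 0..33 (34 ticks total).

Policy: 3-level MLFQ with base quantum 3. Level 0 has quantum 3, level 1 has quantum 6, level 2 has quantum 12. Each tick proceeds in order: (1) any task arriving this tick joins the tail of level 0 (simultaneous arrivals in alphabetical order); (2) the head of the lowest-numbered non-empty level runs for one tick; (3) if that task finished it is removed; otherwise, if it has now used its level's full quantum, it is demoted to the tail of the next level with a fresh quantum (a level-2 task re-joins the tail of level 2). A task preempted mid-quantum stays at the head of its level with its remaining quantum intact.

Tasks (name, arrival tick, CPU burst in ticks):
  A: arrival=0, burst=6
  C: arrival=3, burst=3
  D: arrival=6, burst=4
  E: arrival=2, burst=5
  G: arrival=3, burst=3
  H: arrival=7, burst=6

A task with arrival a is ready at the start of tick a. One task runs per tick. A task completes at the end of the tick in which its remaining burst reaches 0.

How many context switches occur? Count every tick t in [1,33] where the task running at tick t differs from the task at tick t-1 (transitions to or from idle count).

t=0: L0/L1/L2 = A/-/- → run A
t=1: L0/L1/L2 = A/-/- → run A
t=2: L0/L1/L2 = AE/-/- → run A
t=3: L0/L1/L2 = ECG/A/- → run E
t=4: L0/L1/L2 = ECG/A/- → run E
t=5: L0/L1/L2 = ECG/A/- → run E
t=6: L0/L1/L2 = CGD/AE/- → run C
t=7: L0/L1/L2 = CGDH/AE/- → run C
t=8: L0/L1/L2 = CGDH/AE/- → run C
t=9: L0/L1/L2 = GDH/AE/- → run G
t=10: L0/L1/L2 = GDH/AE/- → run G
t=11: L0/L1/L2 = GDH/AE/- → run G
t=12: L0/L1/L2 = DH/AE/- → run D
t=13: L0/L1/L2 = DH/AE/- → run D
t=14: L0/L1/L2 = DH/AE/- → run D
t=15: L0/L1/L2 = H/AED/- → run H
t=16: L0/L1/L2 = H/AED/- → run H
t=17: L0/L1/L2 = H/AED/- → run H
t=18: L0/L1/L2 = -/AEDH/- → run A
t=19: L0/L1/L2 = -/AEDH/- → run A
t=20: L0/L1/L2 = -/AEDH/- → run A
t=21: L0/L1/L2 = -/EDH/- → run E
t=22: L0/L1/L2 = -/EDH/- → run E
t=23: L0/L1/L2 = -/DH/- → run D
t=24: L0/L1/L2 = -/H/- → run H
t=25: L0/L1/L2 = -/H/- → run H
t=26: L0/L1/L2 = -/H/- → run H
t=27: (idle)
t=28: (idle)
t=29: (idle)
t=30: (idle)
t=31: (idle)
t=32: (idle)
t=33: (idle)

context switches = 10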